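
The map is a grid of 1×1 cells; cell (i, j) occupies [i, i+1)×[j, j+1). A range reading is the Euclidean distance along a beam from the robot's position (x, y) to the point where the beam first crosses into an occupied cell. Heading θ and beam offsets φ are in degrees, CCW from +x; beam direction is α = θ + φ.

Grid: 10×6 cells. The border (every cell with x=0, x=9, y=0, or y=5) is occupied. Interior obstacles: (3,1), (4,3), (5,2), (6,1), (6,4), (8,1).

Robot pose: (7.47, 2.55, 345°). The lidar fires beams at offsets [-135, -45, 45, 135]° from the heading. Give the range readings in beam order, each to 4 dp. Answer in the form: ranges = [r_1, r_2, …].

beam 1: φ=-135°, α=210°
  d=(-0.8660,-0.5000)  start (7,2)  tX=0.5427 tY=1.1000  stride 1/|dx|=1.1547 1/|dy|=2.0000
    cross x-line → (6,2), t=0.5427
    cross y-line → (6,1), t=1.1000 (wall)
  → r_1 = 1.1000
beam 2: φ=-45°, α=300°
  d=(0.5000,-0.8660)  start (7,2)  tX=1.0600 tY=0.6351  stride 1/|dx|=2.0000 1/|dy|=1.1547
    cross y-line → (7,1), t=0.6351
    cross x-line → (8,1), t=1.0600 (wall)
  → r_2 = 1.0600
beam 3: φ=45°, α=30°
  d=(0.8660,0.5000)  start (7,2)  tX=0.6120 tY=0.9000  stride 1/|dx|=1.1547 1/|dy|=2.0000
    cross x-line → (8,2), t=0.6120
    cross y-line → (8,3), t=0.9000
    cross x-line → (9,3), t=1.7667 (wall)
  → r_3 = 1.7667
beam 4: φ=135°, α=120°
  d=(-0.5000,0.8660)  start (7,2)  tX=0.9400 tY=0.5196  stride 1/|dx|=2.0000 1/|dy|=1.1547
    cross y-line → (7,3), t=0.5196
    cross x-line → (6,3), t=0.9400
    cross y-line → (6,4), t=1.6743 (wall)
  → r_4 = 1.6743

ranges = [1.1000, 1.0600, 1.7667, 1.6743]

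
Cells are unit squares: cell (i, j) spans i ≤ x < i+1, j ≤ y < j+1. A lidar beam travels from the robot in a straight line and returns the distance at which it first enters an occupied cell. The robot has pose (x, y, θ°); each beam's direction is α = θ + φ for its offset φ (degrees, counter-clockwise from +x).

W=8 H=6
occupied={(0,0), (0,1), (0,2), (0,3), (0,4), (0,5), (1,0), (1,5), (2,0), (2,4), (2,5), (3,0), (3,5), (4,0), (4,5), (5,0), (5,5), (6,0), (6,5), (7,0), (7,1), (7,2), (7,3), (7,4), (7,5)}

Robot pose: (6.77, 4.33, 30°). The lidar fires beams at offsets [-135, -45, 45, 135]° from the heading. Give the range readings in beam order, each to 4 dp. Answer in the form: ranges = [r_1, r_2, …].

beam 1: φ=-135°, α=255°
  dir = (cos 255°, sin 255°) = (-0.2588, -0.9659); from cell (6,4)
  next x-line at t=2.9751, next y-line at t=0.3416; Δt_x=3.8637, Δt_y=1.0353
    y: enter (6,3) at t=0.3416
    y: enter (6,2) at t=1.3769
    y: enter (6,1) at t=2.4122
    x: enter (5,1) at t=2.9751
    y: enter (5,0) at t=3.4475 ← occupied
  → r_1 = 3.4475
beam 2: φ=-45°, α=345°
  dir = (cos 345°, sin 345°) = (0.9659, -0.2588); from cell (6,4)
  next x-line at t=0.2381, next y-line at t=1.2750; Δt_x=1.0353, Δt_y=3.8637
    x: enter (7,4) at t=0.2381 ← occupied
  → r_2 = 0.2381
beam 3: φ=45°, α=75°
  dir = (cos 75°, sin 75°) = (0.2588, 0.9659); from cell (6,4)
  next x-line at t=0.8887, next y-line at t=0.6936; Δt_x=3.8637, Δt_y=1.0353
    y: enter (6,5) at t=0.6936 ← occupied
  → r_3 = 0.6936
beam 4: φ=135°, α=165°
  dir = (cos 165°, sin 165°) = (-0.9659, 0.2588); from cell (6,4)
  next x-line at t=0.7972, next y-line at t=2.5887; Δt_x=1.0353, Δt_y=3.8637
    x: enter (5,4) at t=0.7972
    x: enter (4,4) at t=1.8324
    y: enter (4,5) at t=2.5887 ← occupied
  → r_4 = 2.5887

ranges = [3.4475, 0.2381, 0.6936, 2.5887]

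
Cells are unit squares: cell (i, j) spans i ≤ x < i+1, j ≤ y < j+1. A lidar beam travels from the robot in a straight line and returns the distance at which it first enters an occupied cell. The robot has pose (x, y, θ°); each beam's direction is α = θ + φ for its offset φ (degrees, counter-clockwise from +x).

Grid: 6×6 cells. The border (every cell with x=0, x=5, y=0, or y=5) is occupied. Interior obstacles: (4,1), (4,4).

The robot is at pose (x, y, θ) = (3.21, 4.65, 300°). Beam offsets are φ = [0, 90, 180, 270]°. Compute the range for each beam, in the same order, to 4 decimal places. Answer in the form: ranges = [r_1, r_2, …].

ranges = [3.0600, 0.7000, 0.4041, 2.5519]

beam 1: φ=0°, α=300°
  direction (0.5000, -0.8660); cell (3,4); t to first gridline: x 1.5800, y 0.7506 (then +2.0000 / +1.1547)
    (3,3) via y @ 0.7506
    (4,3) via x @ 1.5800
    (4,2) via y @ 1.9053
    (4,1) via y @ 3.0600  # hit
  → r_1 = 3.0600
beam 2: φ=90°, α=30°
  direction (0.8660, 0.5000); cell (3,4); t to first gridline: x 0.9122, y 0.7000 (then +1.1547 / +2.0000)
    (3,5) via y @ 0.7000  # hit
  → r_2 = 0.7000
beam 3: φ=180°, α=120°
  direction (-0.5000, 0.8660); cell (3,4); t to first gridline: x 0.4200, y 0.4041 (then +2.0000 / +1.1547)
    (3,5) via y @ 0.4041  # hit
  → r_3 = 0.4041
beam 4: φ=270°, α=210°
  direction (-0.8660, -0.5000); cell (3,4); t to first gridline: x 0.2425, y 1.3000 (then +1.1547 / +2.0000)
    (2,4) via x @ 0.2425
    (2,3) via y @ 1.3000
    (1,3) via x @ 1.3972
    (0,3) via x @ 2.5519  # hit
  → r_4 = 2.5519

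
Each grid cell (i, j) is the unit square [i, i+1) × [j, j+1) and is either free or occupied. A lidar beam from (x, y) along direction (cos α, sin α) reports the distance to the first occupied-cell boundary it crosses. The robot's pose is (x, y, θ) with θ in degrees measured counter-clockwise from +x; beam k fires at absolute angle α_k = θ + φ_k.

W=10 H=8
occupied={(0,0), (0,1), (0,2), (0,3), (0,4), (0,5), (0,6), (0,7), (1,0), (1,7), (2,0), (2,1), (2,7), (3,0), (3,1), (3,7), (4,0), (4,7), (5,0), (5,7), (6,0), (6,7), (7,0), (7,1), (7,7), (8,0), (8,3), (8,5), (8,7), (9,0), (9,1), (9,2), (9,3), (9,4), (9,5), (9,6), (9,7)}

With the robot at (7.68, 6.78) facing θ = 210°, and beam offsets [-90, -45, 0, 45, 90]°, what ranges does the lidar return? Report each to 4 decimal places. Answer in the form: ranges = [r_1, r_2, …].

ranges = [0.2540, 0.8500, 7.7134, 5.9839, 0.9007]

beam 1: φ=-90°, α=120°
  d=(-0.5000,0.8660)  start (7,6)  tX=1.3600 tY=0.2540  stride 1/|dx|=2.0000 1/|dy|=1.1547
    cross y-line → (7,7), t=0.2540 (wall)
  → r_1 = 0.2540
beam 2: φ=-45°, α=165°
  d=(-0.9659,0.2588)  start (7,6)  tX=0.7040 tY=0.8500  stride 1/|dx|=1.0353 1/|dy|=3.8637
    cross x-line → (6,6), t=0.7040
    cross y-line → (6,7), t=0.8500 (wall)
  → r_2 = 0.8500
beam 3: φ=0°, α=210°
  d=(-0.8660,-0.5000)  start (7,6)  tX=0.7852 tY=1.5600  stride 1/|dx|=1.1547 1/|dy|=2.0000
    cross x-line → (6,6), t=0.7852
    cross y-line → (6,5), t=1.5600
    cross x-line → (5,5), t=1.9399
    cross x-line → (4,5), t=3.0946
    cross y-line → (4,4), t=3.5600
    cross x-line → (3,4), t=4.2493
    cross x-line → (2,4), t=5.4040
    cross y-line → (2,3), t=5.5600
    cross x-line → (1,3), t=6.5587
    cross y-line → (1,2), t=7.5600
    cross x-line → (0,2), t=7.7134 (wall)
  → r_3 = 7.7134
beam 4: φ=45°, α=255°
  d=(-0.2588,-0.9659)  start (7,6)  tX=2.6273 tY=0.8075  stride 1/|dx|=3.8637 1/|dy|=1.0353
    cross y-line → (7,5), t=0.8075
    cross y-line → (7,4), t=1.8428
    cross x-line → (6,4), t=2.6273
    cross y-line → (6,3), t=2.8781
    cross y-line → (6,2), t=3.9133
    cross y-line → (6,1), t=4.9486
    cross y-line → (6,0), t=5.9839 (wall)
  → r_4 = 5.9839
beam 5: φ=90°, α=300°
  d=(0.5000,-0.8660)  start (7,6)  tX=0.6400 tY=0.9007  stride 1/|dx|=2.0000 1/|dy|=1.1547
    cross x-line → (8,6), t=0.6400
    cross y-line → (8,5), t=0.9007 (wall)
  → r_5 = 0.9007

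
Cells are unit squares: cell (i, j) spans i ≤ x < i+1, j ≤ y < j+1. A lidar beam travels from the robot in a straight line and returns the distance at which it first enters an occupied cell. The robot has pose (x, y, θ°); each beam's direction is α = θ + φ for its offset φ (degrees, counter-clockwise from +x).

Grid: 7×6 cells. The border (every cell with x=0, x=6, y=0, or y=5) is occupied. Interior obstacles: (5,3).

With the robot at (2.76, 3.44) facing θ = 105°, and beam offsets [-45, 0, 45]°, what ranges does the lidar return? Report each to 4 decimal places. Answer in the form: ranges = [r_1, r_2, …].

beam 1: φ=-45°, α=60°
  d=(0.5000,0.8660)  start (2,3)  tX=0.4800 tY=0.6466  stride 1/|dx|=2.0000 1/|dy|=1.1547
    cross x-line → (3,3), t=0.4800
    cross y-line → (3,4), t=0.6466
    cross y-line → (3,5), t=1.8013 (wall)
  → r_1 = 1.8013
beam 2: φ=0°, α=105°
  d=(-0.2588,0.9659)  start (2,3)  tX=2.9364 tY=0.5798  stride 1/|dx|=3.8637 1/|dy|=1.0353
    cross y-line → (2,4), t=0.5798
    cross y-line → (2,5), t=1.6150 (wall)
  → r_2 = 1.6150
beam 3: φ=45°, α=150°
  d=(-0.8660,0.5000)  start (2,3)  tX=0.8776 tY=1.1200  stride 1/|dx|=1.1547 1/|dy|=2.0000
    cross x-line → (1,3), t=0.8776
    cross y-line → (1,4), t=1.1200
    cross x-line → (0,4), t=2.0323 (wall)
  → r_3 = 2.0323

ranges = [1.8013, 1.6150, 2.0323]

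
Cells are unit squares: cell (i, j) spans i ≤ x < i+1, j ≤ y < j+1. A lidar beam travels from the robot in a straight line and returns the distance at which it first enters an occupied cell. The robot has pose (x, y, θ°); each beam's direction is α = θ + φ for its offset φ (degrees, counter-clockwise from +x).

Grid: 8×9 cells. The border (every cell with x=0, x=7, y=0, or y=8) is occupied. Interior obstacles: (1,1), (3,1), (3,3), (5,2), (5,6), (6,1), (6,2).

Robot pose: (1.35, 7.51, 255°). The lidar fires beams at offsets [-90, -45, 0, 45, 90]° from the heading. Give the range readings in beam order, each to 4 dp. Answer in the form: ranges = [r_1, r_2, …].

beam 1: φ=-90°, α=165°
  direction (-0.9659, 0.2588); cell (1,7); t to first gridline: x 0.3623, y 1.8932 (then +1.0353 / +3.8637)
    (0,7) via x @ 0.3623  # hit
  → r_1 = 0.3623
beam 2: φ=-45°, α=210°
  direction (-0.8660, -0.5000); cell (1,7); t to first gridline: x 0.4041, y 1.0200 (then +1.1547 / +2.0000)
    (0,7) via x @ 0.4041  # hit
  → r_2 = 0.4041
beam 3: φ=0°, α=255°
  direction (-0.2588, -0.9659); cell (1,7); t to first gridline: x 1.3523, y 0.5280 (then +3.8637 / +1.0353)
    (1,6) via y @ 0.5280
    (0,6) via x @ 1.3523  # hit
  → r_3 = 1.3523
beam 4: φ=45°, α=300°
  direction (0.5000, -0.8660); cell (1,7); t to first gridline: x 1.3000, y 0.5889 (then +2.0000 / +1.1547)
    (1,6) via y @ 0.5889
    (2,6) via x @ 1.3000
    (2,5) via y @ 1.7436
    (2,4) via y @ 2.8983
    (3,4) via x @ 3.3000
    (3,3) via y @ 4.0530  # hit
  → r_4 = 4.0530
beam 5: φ=90°, α=345°
  direction (0.9659, -0.2588); cell (1,7); t to first gridline: x 0.6729, y 1.9705 (then +1.0353 / +3.8637)
    (2,7) via x @ 0.6729
    (3,7) via x @ 1.7082
    (3,6) via y @ 1.9705
    (4,6) via x @ 2.7435
    (5,6) via x @ 3.7788  # hit
  → r_5 = 3.7788

ranges = [0.3623, 0.4041, 1.3523, 4.0530, 3.7788]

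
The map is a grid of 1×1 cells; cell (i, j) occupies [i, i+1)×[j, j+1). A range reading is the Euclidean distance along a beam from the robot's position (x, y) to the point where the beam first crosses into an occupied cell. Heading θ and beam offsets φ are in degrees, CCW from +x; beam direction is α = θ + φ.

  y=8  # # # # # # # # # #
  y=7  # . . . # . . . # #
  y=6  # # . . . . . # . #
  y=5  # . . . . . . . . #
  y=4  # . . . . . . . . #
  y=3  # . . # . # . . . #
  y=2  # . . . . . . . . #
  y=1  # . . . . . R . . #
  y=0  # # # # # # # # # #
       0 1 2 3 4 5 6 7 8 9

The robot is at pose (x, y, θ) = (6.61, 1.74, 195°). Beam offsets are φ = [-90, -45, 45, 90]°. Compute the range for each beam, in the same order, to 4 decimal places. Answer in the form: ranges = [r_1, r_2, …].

ranges = [6.2206, 3.0138, 0.8545, 0.7661]

beam 1: φ=-90°, α=105°
  direction (-0.2588, 0.9659); cell (6,1); t to first gridline: x 2.3569, y 0.2692 (then +3.8637 / +1.0353)
    (6,2) via y @ 0.2692
    (6,3) via y @ 1.3044
    (6,4) via y @ 2.3397
    (5,4) via x @ 2.3569
    (5,5) via y @ 3.3750
    (5,6) via y @ 4.4103
    (5,7) via y @ 5.4456
    (4,7) via x @ 6.2206  # hit
  → r_1 = 6.2206
beam 2: φ=-45°, α=150°
  direction (-0.8660, 0.5000); cell (6,1); t to first gridline: x 0.7044, y 0.5200 (then +1.1547 / +2.0000)
    (6,2) via y @ 0.5200
    (5,2) via x @ 0.7044
    (4,2) via x @ 1.8591
    (4,3) via y @ 2.5200
    (3,3) via x @ 3.0138  # hit
  → r_2 = 3.0138
beam 3: φ=45°, α=240°
  direction (-0.5000, -0.8660); cell (6,1); t to first gridline: x 1.2200, y 0.8545 (then +2.0000 / +1.1547)
    (6,0) via y @ 0.8545  # hit
  → r_3 = 0.8545
beam 4: φ=90°, α=285°
  direction (0.2588, -0.9659); cell (6,1); t to first gridline: x 1.5068, y 0.7661 (then +3.8637 / +1.0353)
    (6,0) via y @ 0.7661  # hit
  → r_4 = 0.7661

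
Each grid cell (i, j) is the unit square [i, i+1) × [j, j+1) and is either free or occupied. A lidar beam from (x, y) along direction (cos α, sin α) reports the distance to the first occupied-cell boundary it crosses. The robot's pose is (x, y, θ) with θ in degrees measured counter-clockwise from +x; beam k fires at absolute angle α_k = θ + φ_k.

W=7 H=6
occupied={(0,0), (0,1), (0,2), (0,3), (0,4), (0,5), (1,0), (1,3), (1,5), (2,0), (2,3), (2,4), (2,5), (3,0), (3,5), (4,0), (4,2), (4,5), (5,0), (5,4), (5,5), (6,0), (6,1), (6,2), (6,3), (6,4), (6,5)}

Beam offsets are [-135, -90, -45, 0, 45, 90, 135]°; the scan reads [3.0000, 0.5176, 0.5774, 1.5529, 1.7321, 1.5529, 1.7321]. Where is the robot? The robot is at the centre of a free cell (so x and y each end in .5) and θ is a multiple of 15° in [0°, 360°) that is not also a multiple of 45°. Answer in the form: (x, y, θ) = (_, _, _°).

The pose lattice has 15·16 = 240 candidates. Test each by forward raycasting.
  (4.5, 4.5, 75°): beam 4 = 0.5176 ≠ 1.5529 ✗
  (4.5, 4.5, 120°): beam 1 = 0.5176 ≠ 3.0000 ✗
  (3.5, 3.5, 150°): beam 1 = 1.9319 ≠ 3.0000 ✗
  (4.5, 4.5, 255°): beam 1 = 0.5774 ≠ 3.0000 ✗
  …
  (2.5, 2.5, 165°): r_1=3.0000, r_2=0.5176, r_3=0.5774, r_4=1.5529, r_5=1.7321, r_6=1.5529, r_7=1.7321 — all match ✓
No second candidate reproduces the full scan.

(x, y, θ) = (2.5, 2.5, 165°)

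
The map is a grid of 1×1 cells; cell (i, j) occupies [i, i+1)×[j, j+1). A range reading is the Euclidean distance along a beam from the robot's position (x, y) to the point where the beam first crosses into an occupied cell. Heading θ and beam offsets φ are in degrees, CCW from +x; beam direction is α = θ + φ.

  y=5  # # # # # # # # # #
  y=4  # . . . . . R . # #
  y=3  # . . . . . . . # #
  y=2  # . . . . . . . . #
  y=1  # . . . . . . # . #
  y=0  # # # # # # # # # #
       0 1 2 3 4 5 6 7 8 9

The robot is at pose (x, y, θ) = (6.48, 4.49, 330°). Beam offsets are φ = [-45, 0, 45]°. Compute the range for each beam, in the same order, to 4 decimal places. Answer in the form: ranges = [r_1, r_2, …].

beam 1: φ=-45°, α=285°
  dir = (cos 285°, sin 285°) = (0.2588, -0.9659); from cell (6,4)
  next x-line at t=2.0091, next y-line at t=0.5073; Δt_x=3.8637, Δt_y=1.0353
    y: enter (6,3) at t=0.5073
    y: enter (6,2) at t=1.5426
    x: enter (7,2) at t=2.0091
    y: enter (7,1) at t=2.5778 ← occupied
  → r_1 = 2.5778
beam 2: φ=0°, α=330°
  dir = (cos 330°, sin 330°) = (0.8660, -0.5000); from cell (6,4)
  next x-line at t=0.6004, next y-line at t=0.9800; Δt_x=1.1547, Δt_y=2.0000
    x: enter (7,4) at t=0.6004
    y: enter (7,3) at t=0.9800
    x: enter (8,3) at t=1.7551 ← occupied
  → r_2 = 1.7551
beam 3: φ=45°, α=15°
  dir = (cos 15°, sin 15°) = (0.9659, 0.2588); from cell (6,4)
  next x-line at t=0.5383, next y-line at t=1.9705; Δt_x=1.0353, Δt_y=3.8637
    x: enter (7,4) at t=0.5383
    x: enter (8,4) at t=1.5736 ← occupied
  → r_3 = 1.5736

ranges = [2.5778, 1.7551, 1.5736]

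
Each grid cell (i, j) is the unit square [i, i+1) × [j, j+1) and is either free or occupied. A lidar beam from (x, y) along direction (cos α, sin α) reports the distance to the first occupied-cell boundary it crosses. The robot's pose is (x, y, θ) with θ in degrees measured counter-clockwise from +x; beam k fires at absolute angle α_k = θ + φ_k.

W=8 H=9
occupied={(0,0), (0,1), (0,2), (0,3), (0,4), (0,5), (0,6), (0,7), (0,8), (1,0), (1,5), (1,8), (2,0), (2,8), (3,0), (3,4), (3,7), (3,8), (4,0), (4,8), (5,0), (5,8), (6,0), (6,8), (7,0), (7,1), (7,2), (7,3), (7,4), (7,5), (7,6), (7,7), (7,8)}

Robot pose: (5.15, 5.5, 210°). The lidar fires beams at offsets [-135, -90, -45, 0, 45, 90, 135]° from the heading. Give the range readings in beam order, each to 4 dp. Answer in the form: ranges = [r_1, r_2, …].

beam 1: φ=-135°, α=75°
  d=(0.2588,0.9659)  start (5,5)  tX=3.2841 tY=0.5176  stride 1/|dx|=3.8637 1/|dy|=1.0353
    cross y-line → (5,6), t=0.5176
    cross y-line → (5,7), t=1.5529
    cross y-line → (5,8), t=2.5882 (wall)
  → r_1 = 2.5882
beam 2: φ=-90°, α=120°
  d=(-0.5000,0.8660)  start (5,5)  tX=0.3000 tY=0.5774  stride 1/|dx|=2.0000 1/|dy|=1.1547
    cross x-line → (4,5), t=0.3000
    cross y-line → (4,6), t=0.5774
    cross y-line → (4,7), t=1.7321
    cross x-line → (3,7), t=2.3000 (wall)
  → r_2 = 2.3000
beam 3: φ=-45°, α=165°
  d=(-0.9659,0.2588)  start (5,5)  tX=0.1553 tY=1.9319  stride 1/|dx|=1.0353 1/|dy|=3.8637
    cross x-line → (4,5), t=0.1553
    cross x-line → (3,5), t=1.1906
    cross y-line → (3,6), t=1.9319
    cross x-line → (2,6), t=2.2258
    cross x-line → (1,6), t=3.2611
    cross x-line → (0,6), t=4.2964 (wall)
  → r_3 = 4.2964
beam 4: φ=0°, α=210°
  d=(-0.8660,-0.5000)  start (5,5)  tX=0.1732 tY=1.0000  stride 1/|dx|=1.1547 1/|dy|=2.0000
    cross x-line → (4,5), t=0.1732
    cross y-line → (4,4), t=1.0000
    cross x-line → (3,4), t=1.3279 (wall)
  → r_4 = 1.3279
beam 5: φ=45°, α=255°
  d=(-0.2588,-0.9659)  start (5,5)  tX=0.5796 tY=0.5176  stride 1/|dx|=3.8637 1/|dy|=1.0353
    cross y-line → (5,4), t=0.5176
    cross x-line → (4,4), t=0.5796
    cross y-line → (4,3), t=1.5529
    cross y-line → (4,2), t=2.5882
    cross y-line → (4,1), t=3.6235
    cross x-line → (3,1), t=4.4433
    cross y-line → (3,0), t=4.6587 (wall)
  → r_5 = 4.6587
beam 6: φ=90°, α=300°
  d=(0.5000,-0.8660)  start (5,5)  tX=1.7000 tY=0.5774  stride 1/|dx|=2.0000 1/|dy|=1.1547
    cross y-line → (5,4), t=0.5774
    cross x-line → (6,4), t=1.7000
    cross y-line → (6,3), t=1.7321
    cross y-line → (6,2), t=2.8868
    cross x-line → (7,2), t=3.7000 (wall)
  → r_6 = 3.7000
beam 7: φ=135°, α=345°
  d=(0.9659,-0.2588)  start (5,5)  tX=0.8800 tY=1.9319  stride 1/|dx|=1.0353 1/|dy|=3.8637
    cross x-line → (6,5), t=0.8800
    cross x-line → (7,5), t=1.9153 (wall)
  → r_7 = 1.9153

ranges = [2.5882, 2.3000, 4.2964, 1.3279, 4.6587, 3.7000, 1.9153]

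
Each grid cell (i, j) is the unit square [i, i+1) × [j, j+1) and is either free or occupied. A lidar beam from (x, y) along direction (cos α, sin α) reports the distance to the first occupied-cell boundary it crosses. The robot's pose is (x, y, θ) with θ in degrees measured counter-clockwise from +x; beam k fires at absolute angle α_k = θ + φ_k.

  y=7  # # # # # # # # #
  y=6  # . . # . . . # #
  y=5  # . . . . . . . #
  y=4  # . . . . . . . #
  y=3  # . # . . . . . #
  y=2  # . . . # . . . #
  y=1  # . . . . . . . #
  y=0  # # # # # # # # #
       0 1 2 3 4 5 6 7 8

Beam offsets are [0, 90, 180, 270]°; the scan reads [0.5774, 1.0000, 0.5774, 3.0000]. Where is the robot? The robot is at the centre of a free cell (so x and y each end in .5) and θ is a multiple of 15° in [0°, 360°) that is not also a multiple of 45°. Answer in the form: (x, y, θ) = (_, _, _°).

The pose lattice has 38·16 = 608 candidates. Test each by forward raycasting.
  (7.5, 4.5, 210°): beam 1 = 3.0000 ≠ 0.5774 ✗
  (3.5, 3.5, 195°): beam 1 = 0.5176 ≠ 0.5774 ✗
  (5.5, 3.5, 345°): beam 1 = 2.5882 ≠ 0.5774 ✗
  …
  (1.5, 3.5, 150°): r_1=0.5774, r_2=1.0000, r_3=0.5774, r_4=3.0000 — all match ✓
Only this pose fits every beam.

(x, y, θ) = (1.5, 3.5, 150°)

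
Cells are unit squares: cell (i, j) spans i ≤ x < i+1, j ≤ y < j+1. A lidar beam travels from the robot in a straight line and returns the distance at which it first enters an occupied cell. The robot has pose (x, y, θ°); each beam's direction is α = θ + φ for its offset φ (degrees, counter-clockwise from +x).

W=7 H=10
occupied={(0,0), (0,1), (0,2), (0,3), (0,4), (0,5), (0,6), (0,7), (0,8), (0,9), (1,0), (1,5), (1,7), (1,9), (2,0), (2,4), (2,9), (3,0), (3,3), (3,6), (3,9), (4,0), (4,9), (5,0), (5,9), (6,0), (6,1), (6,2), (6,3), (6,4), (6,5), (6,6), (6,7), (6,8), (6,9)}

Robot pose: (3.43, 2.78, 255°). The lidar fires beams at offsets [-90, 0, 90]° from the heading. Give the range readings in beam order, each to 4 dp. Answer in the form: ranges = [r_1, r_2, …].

beam 1: φ=-90°, α=165°
  cosα=-0.9659 sinα=0.2588 | (3,2) | tMaxX 0.4452 tMaxY 0.8500 | tΔX 1.0353 tΔY 3.8637
    t=0.4452 [x] (2,2)
    t=0.8500 [y] (2,3)
    t=1.4804 [x] (1,3)
    t=2.5157 [x] (0,3) — stop
  → r_1 = 2.5157
beam 2: φ=0°, α=255°
  cosα=-0.2588 sinα=-0.9659 | (3,2) | tMaxX 1.6614 tMaxY 0.8075 | tΔX 3.8637 tΔY 1.0353
    t=0.8075 [y] (3,1)
    t=1.6614 [x] (2,1)
    t=1.8428 [y] (2,0) — stop
  → r_2 = 1.8428
beam 3: φ=90°, α=345°
  cosα=0.9659 sinα=-0.2588 | (3,2) | tMaxX 0.5901 tMaxY 3.0137 | tΔX 1.0353 tΔY 3.8637
    t=0.5901 [x] (4,2)
    t=1.6254 [x] (5,2)
    t=2.6607 [x] (6,2) — stop
  → r_3 = 2.6607

ranges = [2.5157, 1.8428, 2.6607]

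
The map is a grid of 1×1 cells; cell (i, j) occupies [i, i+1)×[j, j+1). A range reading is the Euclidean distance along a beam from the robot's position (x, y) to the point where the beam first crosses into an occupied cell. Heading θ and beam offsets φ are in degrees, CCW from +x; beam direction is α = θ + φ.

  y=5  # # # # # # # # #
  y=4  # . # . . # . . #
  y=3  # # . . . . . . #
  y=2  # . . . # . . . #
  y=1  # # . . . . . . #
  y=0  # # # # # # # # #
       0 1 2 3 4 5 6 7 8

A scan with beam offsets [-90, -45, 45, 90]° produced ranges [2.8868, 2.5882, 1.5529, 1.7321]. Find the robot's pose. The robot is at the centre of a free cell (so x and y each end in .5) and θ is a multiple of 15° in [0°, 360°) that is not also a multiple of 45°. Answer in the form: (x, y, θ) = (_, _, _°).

Candidates: 23 free-cell centres × 16 headings = 368 poses. Raycast each; keep the one whose scan matches to 4 dp.
  (6.5, 2.5, 195°): beam 1 = 1.9319 ≠ 2.8868 ✗
  (6.5, 1.5, 345°): beam 1 = 0.5176 ≠ 2.8868 ✗
  (7.5, 2.5, 30°): beam 1 = 1.0000 ≠ 2.8868 ✗
  …
  (6.5, 3.5, 330°): r_1=2.8868, r_2=2.5882, r_3=1.5529, r_4=1.7321 — all match ✓
Only this pose fits every beam.

(x, y, θ) = (6.5, 3.5, 330°)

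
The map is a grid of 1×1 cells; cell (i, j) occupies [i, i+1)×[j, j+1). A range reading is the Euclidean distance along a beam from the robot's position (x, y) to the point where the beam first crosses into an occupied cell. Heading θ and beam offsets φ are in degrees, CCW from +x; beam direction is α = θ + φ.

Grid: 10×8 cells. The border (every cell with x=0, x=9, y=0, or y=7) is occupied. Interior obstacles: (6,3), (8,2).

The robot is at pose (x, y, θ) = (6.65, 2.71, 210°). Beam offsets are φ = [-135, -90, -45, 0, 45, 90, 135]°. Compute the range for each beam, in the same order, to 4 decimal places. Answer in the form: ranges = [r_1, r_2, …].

beam 1: φ=-135°, α=75°
  direction (0.2588, 0.9659); cell (6,2); t to first gridline: x 1.3523, y 0.3002 (then +3.8637 / +1.0353)
    (6,3) via y @ 0.3002  # hit
  → r_1 = 0.3002
beam 2: φ=-90°, α=120°
  direction (-0.5000, 0.8660); cell (6,2); t to first gridline: x 1.3000, y 0.3349 (then +2.0000 / +1.1547)
    (6,3) via y @ 0.3349  # hit
  → r_2 = 0.3349
beam 3: φ=-45°, α=165°
  direction (-0.9659, 0.2588); cell (6,2); t to first gridline: x 0.6729, y 1.1205 (then +1.0353 / +3.8637)
    (5,2) via x @ 0.6729
    (5,3) via y @ 1.1205
    (4,3) via x @ 1.7082
    (3,3) via x @ 2.7435
    (2,3) via x @ 3.7788
    (1,3) via x @ 4.8140
    (1,4) via y @ 4.9842
    (0,4) via x @ 5.8493  # hit
  → r_3 = 5.8493
beam 4: φ=0°, α=210°
  direction (-0.8660, -0.5000); cell (6,2); t to first gridline: x 0.7506, y 1.4200 (then +1.1547 / +2.0000)
    (5,2) via x @ 0.7506
    (5,1) via y @ 1.4200
    (4,1) via x @ 1.9053
    (3,1) via x @ 3.0600
    (3,0) via y @ 3.4200  # hit
  → r_4 = 3.4200
beam 5: φ=45°, α=255°
  direction (-0.2588, -0.9659); cell (6,2); t to first gridline: x 2.5114, y 0.7350 (then +3.8637 / +1.0353)
    (6,1) via y @ 0.7350
    (6,0) via y @ 1.7703  # hit
  → r_5 = 1.7703
beam 6: φ=90°, α=300°
  direction (0.5000, -0.8660); cell (6,2); t to first gridline: x 0.7000, y 0.8198 (then +2.0000 / +1.1547)
    (7,2) via x @ 0.7000
    (7,1) via y @ 0.8198
    (7,0) via y @ 1.9745  # hit
  → r_6 = 1.9745
beam 7: φ=135°, α=345°
  direction (0.9659, -0.2588); cell (6,2); t to first gridline: x 0.3623, y 2.7432 (then +1.0353 / +3.8637)
    (7,2) via x @ 0.3623
    (8,2) via x @ 1.3976  # hit
  → r_7 = 1.3976

ranges = [0.3002, 0.3349, 5.8493, 3.4200, 1.7703, 1.9745, 1.3976]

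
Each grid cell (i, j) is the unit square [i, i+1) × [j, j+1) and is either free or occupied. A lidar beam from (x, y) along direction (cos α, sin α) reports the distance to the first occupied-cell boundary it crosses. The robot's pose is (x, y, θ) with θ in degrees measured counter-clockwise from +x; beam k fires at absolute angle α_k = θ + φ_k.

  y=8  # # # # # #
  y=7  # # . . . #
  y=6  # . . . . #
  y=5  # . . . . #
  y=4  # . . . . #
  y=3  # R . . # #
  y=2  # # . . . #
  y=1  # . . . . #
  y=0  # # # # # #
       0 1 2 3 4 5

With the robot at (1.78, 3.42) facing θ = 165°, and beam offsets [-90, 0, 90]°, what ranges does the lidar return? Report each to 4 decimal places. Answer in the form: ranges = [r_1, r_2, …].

ranges = [4.7416, 0.8075, 0.4348]

beam 1: φ=-90°, α=75°
  dir = (cos 75°, sin 75°) = (0.2588, 0.9659); from cell (1,3)
  next x-line at t=0.8500, next y-line at t=0.6005; Δt_x=3.8637, Δt_y=1.0353
    y: enter (1,4) at t=0.6005
    x: enter (2,4) at t=0.8500
    y: enter (2,5) at t=1.6357
    y: enter (2,6) at t=2.6710
    y: enter (2,7) at t=3.7063
    x: enter (3,7) at t=4.7137
    y: enter (3,8) at t=4.7416 ← occupied
  → r_1 = 4.7416
beam 2: φ=0°, α=165°
  dir = (cos 165°, sin 165°) = (-0.9659, 0.2588); from cell (1,3)
  next x-line at t=0.8075, next y-line at t=2.2409; Δt_x=1.0353, Δt_y=3.8637
    x: enter (0,3) at t=0.8075 ← occupied
  → r_2 = 0.8075
beam 3: φ=90°, α=255°
  dir = (cos 255°, sin 255°) = (-0.2588, -0.9659); from cell (1,3)
  next x-line at t=3.0137, next y-line at t=0.4348; Δt_x=3.8637, Δt_y=1.0353
    y: enter (1,2) at t=0.4348 ← occupied
  → r_3 = 0.4348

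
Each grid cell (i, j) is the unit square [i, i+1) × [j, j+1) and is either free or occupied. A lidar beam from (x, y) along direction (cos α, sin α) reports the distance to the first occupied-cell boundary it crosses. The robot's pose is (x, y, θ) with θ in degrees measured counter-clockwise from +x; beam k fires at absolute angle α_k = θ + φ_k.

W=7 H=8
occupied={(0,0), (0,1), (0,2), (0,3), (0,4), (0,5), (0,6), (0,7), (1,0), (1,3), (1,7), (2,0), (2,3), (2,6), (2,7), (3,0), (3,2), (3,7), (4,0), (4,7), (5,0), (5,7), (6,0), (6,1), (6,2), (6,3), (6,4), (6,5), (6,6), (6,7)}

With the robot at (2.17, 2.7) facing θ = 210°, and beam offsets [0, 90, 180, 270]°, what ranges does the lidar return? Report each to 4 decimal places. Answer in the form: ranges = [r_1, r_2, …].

ranges = [1.3510, 1.9630, 0.6000, 0.3464]

beam 1: φ=0°, α=210°
  dir = (cos 210°, sin 210°) = (-0.8660, -0.5000); from cell (2,2)
  next x-line at t=0.1963, next y-line at t=1.4000; Δt_x=1.1547, Δt_y=2.0000
    x: enter (1,2) at t=0.1963
    x: enter (0,2) at t=1.3510 ← occupied
  → r_1 = 1.3510
beam 2: φ=90°, α=300°
  dir = (cos 300°, sin 300°) = (0.5000, -0.8660); from cell (2,2)
  next x-line at t=1.6600, next y-line at t=0.8083; Δt_x=2.0000, Δt_y=1.1547
    y: enter (2,1) at t=0.8083
    x: enter (3,1) at t=1.6600
    y: enter (3,0) at t=1.9630 ← occupied
  → r_2 = 1.9630
beam 3: φ=180°, α=30°
  dir = (cos 30°, sin 30°) = (0.8660, 0.5000); from cell (2,2)
  next x-line at t=0.9584, next y-line at t=0.6000; Δt_x=1.1547, Δt_y=2.0000
    y: enter (2,3) at t=0.6000 ← occupied
  → r_3 = 0.6000
beam 4: φ=270°, α=120°
  dir = (cos 120°, sin 120°) = (-0.5000, 0.8660); from cell (2,2)
  next x-line at t=0.3400, next y-line at t=0.3464; Δt_x=2.0000, Δt_y=1.1547
    x: enter (1,2) at t=0.3400
    y: enter (1,3) at t=0.3464 ← occupied
  → r_4 = 0.3464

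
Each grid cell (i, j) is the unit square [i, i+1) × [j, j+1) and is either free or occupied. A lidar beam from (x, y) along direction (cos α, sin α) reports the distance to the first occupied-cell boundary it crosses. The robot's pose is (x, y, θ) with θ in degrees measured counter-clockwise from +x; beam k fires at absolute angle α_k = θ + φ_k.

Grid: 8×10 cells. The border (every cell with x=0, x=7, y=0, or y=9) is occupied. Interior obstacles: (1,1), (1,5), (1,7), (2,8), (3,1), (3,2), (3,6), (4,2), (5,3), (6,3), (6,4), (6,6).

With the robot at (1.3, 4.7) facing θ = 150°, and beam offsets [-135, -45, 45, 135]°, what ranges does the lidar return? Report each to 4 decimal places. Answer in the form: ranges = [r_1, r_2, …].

beam 1: φ=-135°, α=15°
  d=(0.9659,0.2588)  start (1,4)  tX=0.7247 tY=1.1591  stride 1/|dx|=1.0353 1/|dy|=3.8637
    cross x-line → (2,4), t=0.7247
    cross y-line → (2,5), t=1.1591
    cross x-line → (3,5), t=1.7600
    cross x-line → (4,5), t=2.7952
    cross x-line → (5,5), t=3.8305
    cross x-line → (6,5), t=4.8658
    cross y-line → (6,6), t=5.0228 (wall)
  → r_1 = 5.0228
beam 2: φ=-45°, α=105°
  d=(-0.2588,0.9659)  start (1,4)  tX=1.1591 tY=0.3106  stride 1/|dx|=3.8637 1/|dy|=1.0353
    cross y-line → (1,5), t=0.3106 (wall)
  → r_2 = 0.3106
beam 3: φ=45°, α=195°
  d=(-0.9659,-0.2588)  start (1,4)  tX=0.3106 tY=2.7046  stride 1/|dx|=1.0353 1/|dy|=3.8637
    cross x-line → (0,4), t=0.3106 (wall)
  → r_3 = 0.3106
beam 4: φ=135°, α=285°
  d=(0.2588,-0.9659)  start (1,4)  tX=2.7046 tY=0.7247  stride 1/|dx|=3.8637 1/|dy|=1.0353
    cross y-line → (1,3), t=0.7247
    cross y-line → (1,2), t=1.7600
    cross x-line → (2,2), t=2.7046
    cross y-line → (2,1), t=2.7952
    cross y-line → (2,0), t=3.8305 (wall)
  → r_4 = 3.8305

ranges = [5.0228, 0.3106, 0.3106, 3.8305]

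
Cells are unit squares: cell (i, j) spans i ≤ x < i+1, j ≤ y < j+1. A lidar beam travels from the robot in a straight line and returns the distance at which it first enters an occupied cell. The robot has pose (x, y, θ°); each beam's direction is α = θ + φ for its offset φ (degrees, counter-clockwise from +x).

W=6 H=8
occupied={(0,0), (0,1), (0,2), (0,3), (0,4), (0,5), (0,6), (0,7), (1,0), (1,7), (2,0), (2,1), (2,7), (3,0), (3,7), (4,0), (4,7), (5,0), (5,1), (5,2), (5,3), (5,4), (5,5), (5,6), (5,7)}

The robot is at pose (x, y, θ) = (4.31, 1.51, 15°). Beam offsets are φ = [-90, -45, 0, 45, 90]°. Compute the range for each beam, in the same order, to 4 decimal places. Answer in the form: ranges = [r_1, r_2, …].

ranges = [0.5280, 0.7967, 0.7143, 1.3800, 5.6837]

beam 1: φ=-90°, α=285°
  dir = (cos 285°, sin 285°) = (0.2588, -0.9659); from cell (4,1)
  next x-line at t=2.6660, next y-line at t=0.5280; Δt_x=3.8637, Δt_y=1.0353
    y: enter (4,0) at t=0.5280 ← occupied
  → r_1 = 0.5280
beam 2: φ=-45°, α=330°
  dir = (cos 330°, sin 330°) = (0.8660, -0.5000); from cell (4,1)
  next x-line at t=0.7967, next y-line at t=1.0200; Δt_x=1.1547, Δt_y=2.0000
    x: enter (5,1) at t=0.7967 ← occupied
  → r_2 = 0.7967
beam 3: φ=0°, α=15°
  dir = (cos 15°, sin 15°) = (0.9659, 0.2588); from cell (4,1)
  next x-line at t=0.7143, next y-line at t=1.8932; Δt_x=1.0353, Δt_y=3.8637
    x: enter (5,1) at t=0.7143 ← occupied
  → r_3 = 0.7143
beam 4: φ=45°, α=60°
  dir = (cos 60°, sin 60°) = (0.5000, 0.8660); from cell (4,1)
  next x-line at t=1.3800, next y-line at t=0.5658; Δt_x=2.0000, Δt_y=1.1547
    y: enter (4,2) at t=0.5658
    x: enter (5,2) at t=1.3800 ← occupied
  → r_4 = 1.3800
beam 5: φ=90°, α=105°
  dir = (cos 105°, sin 105°) = (-0.2588, 0.9659); from cell (4,1)
  next x-line at t=1.1977, next y-line at t=0.5073; Δt_x=3.8637, Δt_y=1.0353
    y: enter (4,2) at t=0.5073
    x: enter (3,2) at t=1.1977
    y: enter (3,3) at t=1.5426
    y: enter (3,4) at t=2.5778
    y: enter (3,5) at t=3.6131
    y: enter (3,6) at t=4.6484
    x: enter (2,6) at t=5.0615
    y: enter (2,7) at t=5.6837 ← occupied
  → r_5 = 5.6837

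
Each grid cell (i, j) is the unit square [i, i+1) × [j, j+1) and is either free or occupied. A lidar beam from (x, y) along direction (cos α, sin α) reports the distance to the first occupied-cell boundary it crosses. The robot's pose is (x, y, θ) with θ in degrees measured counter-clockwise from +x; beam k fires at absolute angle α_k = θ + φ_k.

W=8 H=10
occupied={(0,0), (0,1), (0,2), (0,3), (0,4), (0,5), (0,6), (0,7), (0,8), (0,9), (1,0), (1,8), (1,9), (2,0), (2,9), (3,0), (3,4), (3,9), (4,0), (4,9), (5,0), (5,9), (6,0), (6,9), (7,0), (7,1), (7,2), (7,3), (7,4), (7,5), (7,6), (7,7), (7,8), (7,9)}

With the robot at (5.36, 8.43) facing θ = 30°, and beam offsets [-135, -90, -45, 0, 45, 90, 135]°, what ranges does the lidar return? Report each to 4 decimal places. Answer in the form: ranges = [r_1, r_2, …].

ranges = [7.6921, 3.2800, 1.6979, 1.1400, 0.5901, 0.6582, 2.2023]

beam 1: φ=-135°, α=255°
  dir = (cos 255°, sin 255°) = (-0.2588, -0.9659); from cell (5,8)
  next x-line at t=1.3909, next y-line at t=0.4452; Δt_x=3.8637, Δt_y=1.0353
    y: enter (5,7) at t=0.4452
    x: enter (4,7) at t=1.3909
    y: enter (4,6) at t=1.4804
    y: enter (4,5) at t=2.5157
    y: enter (4,4) at t=3.5510
    y: enter (4,3) at t=4.5863
    x: enter (3,3) at t=5.2546
    y: enter (3,2) at t=5.6215
    y: enter (3,1) at t=6.6568
    y: enter (3,0) at t=7.6921 ← occupied
  → r_1 = 7.6921
beam 2: φ=-90°, α=300°
  dir = (cos 300°, sin 300°) = (0.5000, -0.8660); from cell (5,8)
  next x-line at t=1.2800, next y-line at t=0.4965; Δt_x=2.0000, Δt_y=1.1547
    y: enter (5,7) at t=0.4965
    x: enter (6,7) at t=1.2800
    y: enter (6,6) at t=1.6512
    y: enter (6,5) at t=2.8059
    x: enter (7,5) at t=3.2800 ← occupied
  → r_2 = 3.2800
beam 3: φ=-45°, α=345°
  dir = (cos 345°, sin 345°) = (0.9659, -0.2588); from cell (5,8)
  next x-line at t=0.6626, next y-line at t=1.6614; Δt_x=1.0353, Δt_y=3.8637
    x: enter (6,8) at t=0.6626
    y: enter (6,7) at t=1.6614
    x: enter (7,7) at t=1.6979 ← occupied
  → r_3 = 1.6979
beam 4: φ=0°, α=30°
  dir = (cos 30°, sin 30°) = (0.8660, 0.5000); from cell (5,8)
  next x-line at t=0.7390, next y-line at t=1.1400; Δt_x=1.1547, Δt_y=2.0000
    x: enter (6,8) at t=0.7390
    y: enter (6,9) at t=1.1400 ← occupied
  → r_4 = 1.1400
beam 5: φ=45°, α=75°
  dir = (cos 75°, sin 75°) = (0.2588, 0.9659); from cell (5,8)
  next x-line at t=2.4728, next y-line at t=0.5901; Δt_x=3.8637, Δt_y=1.0353
    y: enter (5,9) at t=0.5901 ← occupied
  → r_5 = 0.5901
beam 6: φ=90°, α=120°
  dir = (cos 120°, sin 120°) = (-0.5000, 0.8660); from cell (5,8)
  next x-line at t=0.7200, next y-line at t=0.6582; Δt_x=2.0000, Δt_y=1.1547
    y: enter (5,9) at t=0.6582 ← occupied
  → r_6 = 0.6582
beam 7: φ=135°, α=165°
  dir = (cos 165°, sin 165°) = (-0.9659, 0.2588); from cell (5,8)
  next x-line at t=0.3727, next y-line at t=2.2023; Δt_x=1.0353, Δt_y=3.8637
    x: enter (4,8) at t=0.3727
    x: enter (3,8) at t=1.4080
    y: enter (3,9) at t=2.2023 ← occupied
  → r_7 = 2.2023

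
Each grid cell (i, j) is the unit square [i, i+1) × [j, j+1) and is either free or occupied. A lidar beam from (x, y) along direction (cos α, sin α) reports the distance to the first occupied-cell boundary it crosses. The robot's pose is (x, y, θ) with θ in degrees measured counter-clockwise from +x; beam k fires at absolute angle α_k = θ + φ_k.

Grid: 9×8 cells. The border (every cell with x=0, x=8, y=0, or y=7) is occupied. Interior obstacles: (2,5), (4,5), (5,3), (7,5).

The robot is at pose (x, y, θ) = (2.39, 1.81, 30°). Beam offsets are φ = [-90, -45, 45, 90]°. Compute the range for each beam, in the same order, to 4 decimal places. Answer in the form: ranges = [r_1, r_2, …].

ranges = [0.9353, 3.1296, 5.3731, 2.7800]

beam 1: φ=-90°, α=300°
  cosα=0.5000 sinα=-0.8660 | (2,1) | tMaxX 1.2200 tMaxY 0.9353 | tΔX 2.0000 tΔY 1.1547
    t=0.9353 [y] (2,0) — stop
  → r_1 = 0.9353
beam 2: φ=-45°, α=345°
  cosα=0.9659 sinα=-0.2588 | (2,1) | tMaxX 0.6315 tMaxY 3.1296 | tΔX 1.0353 tΔY 3.8637
    t=0.6315 [x] (3,1)
    t=1.6668 [x] (4,1)
    t=2.7021 [x] (5,1)
    t=3.1296 [y] (5,0) — stop
  → r_2 = 3.1296
beam 3: φ=45°, α=75°
  cosα=0.2588 sinα=0.9659 | (2,1) | tMaxX 2.3569 tMaxY 0.1967 | tΔX 3.8637 tΔY 1.0353
    t=0.1967 [y] (2,2)
    t=1.2320 [y] (2,3)
    t=2.2673 [y] (2,4)
    t=2.3569 [x] (3,4)
    t=3.3025 [y] (3,5)
    t=4.3378 [y] (3,6)
    t=5.3731 [y] (3,7) — stop
  → r_3 = 5.3731
beam 4: φ=90°, α=120°
  cosα=-0.5000 sinα=0.8660 | (2,1) | tMaxX 0.7800 tMaxY 0.2194 | tΔX 2.0000 tΔY 1.1547
    t=0.2194 [y] (2,2)
    t=0.7800 [x] (1,2)
    t=1.3741 [y] (1,3)
    t=2.5288 [y] (1,4)
    t=2.7800 [x] (0,4) — stop
  → r_4 = 2.7800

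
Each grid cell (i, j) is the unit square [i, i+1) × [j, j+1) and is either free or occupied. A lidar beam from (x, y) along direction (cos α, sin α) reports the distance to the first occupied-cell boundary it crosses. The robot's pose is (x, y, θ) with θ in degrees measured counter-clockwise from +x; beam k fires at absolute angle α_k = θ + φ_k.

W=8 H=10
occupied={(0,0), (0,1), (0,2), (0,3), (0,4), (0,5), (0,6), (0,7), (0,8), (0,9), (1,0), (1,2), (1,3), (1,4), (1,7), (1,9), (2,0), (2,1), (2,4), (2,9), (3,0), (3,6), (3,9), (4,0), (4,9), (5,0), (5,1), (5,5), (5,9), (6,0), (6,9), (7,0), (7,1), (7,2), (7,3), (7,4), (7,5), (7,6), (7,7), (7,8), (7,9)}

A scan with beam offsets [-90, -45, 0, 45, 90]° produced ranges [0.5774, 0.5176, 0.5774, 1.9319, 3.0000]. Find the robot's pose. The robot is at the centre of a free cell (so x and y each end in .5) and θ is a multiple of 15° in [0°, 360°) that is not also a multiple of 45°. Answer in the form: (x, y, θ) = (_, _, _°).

Enumerate (i+0.5, j+0.5, θ) over the 39 free cells and 16 admissible headings. For each, cast all 5 beams and compare to the given ranges.
  (6.5, 5.5, 285°): beam 1 = 0.5176 ≠ 0.5774 ✗
  (2.5, 3.5, 240°): beam 3 = 1.0000 ≠ 0.5774 ✗
  (3.5, 7.5, 120°): beam 1 = 3.0000 ≠ 0.5774 ✗
  (3.5, 4.5, 285°): beam 1 = 0.5176 ≠ 0.5774 ✗
  …
  (6.5, 8.5, 120°): r_1=0.5774, r_2=0.5176, r_3=0.5774, r_4=1.9319, r_5=3.0000 — all match ✓
Unique over the lattice → pose = (6.5, 8.5, 120°).

(x, y, θ) = (6.5, 8.5, 120°)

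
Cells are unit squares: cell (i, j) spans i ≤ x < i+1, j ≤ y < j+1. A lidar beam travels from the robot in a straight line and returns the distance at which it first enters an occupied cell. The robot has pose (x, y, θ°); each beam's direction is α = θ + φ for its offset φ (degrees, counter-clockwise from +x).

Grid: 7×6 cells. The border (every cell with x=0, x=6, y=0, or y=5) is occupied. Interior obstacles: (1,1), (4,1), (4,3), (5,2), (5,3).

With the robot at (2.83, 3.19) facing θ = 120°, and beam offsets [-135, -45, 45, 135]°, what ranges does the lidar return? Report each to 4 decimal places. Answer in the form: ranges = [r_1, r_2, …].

beam 1: φ=-135°, α=345°
  cosα=0.9659 sinα=-0.2588 | (2,3) | tMaxX 0.1760 tMaxY 0.7341 | tΔX 1.0353 tΔY 3.8637
    t=0.1760 [x] (3,3)
    t=0.7341 [y] (3,2)
    t=1.2113 [x] (4,2)
    t=2.2465 [x] (5,2) — stop
  → r_1 = 2.2465
beam 2: φ=-45°, α=75°
  cosα=0.2588 sinα=0.9659 | (2,3) | tMaxX 0.6568 tMaxY 0.8386 | tΔX 3.8637 tΔY 1.0353
    t=0.6568 [x] (3,3)
    t=0.8386 [y] (3,4)
    t=1.8738 [y] (3,5) — stop
  → r_2 = 1.8738
beam 3: φ=45°, α=165°
  cosα=-0.9659 sinα=0.2588 | (2,3) | tMaxX 0.8593 tMaxY 3.1296 | tΔX 1.0353 tΔY 3.8637
    t=0.8593 [x] (1,3)
    t=1.8946 [x] (0,3) — stop
  → r_3 = 1.8946
beam 4: φ=135°, α=255°
  cosα=-0.2588 sinα=-0.9659 | (2,3) | tMaxX 3.2069 tMaxY 0.1967 | tΔX 3.8637 tΔY 1.0353
    t=0.1967 [y] (2,2)
    t=1.2320 [y] (2,1)
    t=2.2673 [y] (2,0) — stop
  → r_4 = 2.2673

ranges = [2.2465, 1.8738, 1.8946, 2.2673]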